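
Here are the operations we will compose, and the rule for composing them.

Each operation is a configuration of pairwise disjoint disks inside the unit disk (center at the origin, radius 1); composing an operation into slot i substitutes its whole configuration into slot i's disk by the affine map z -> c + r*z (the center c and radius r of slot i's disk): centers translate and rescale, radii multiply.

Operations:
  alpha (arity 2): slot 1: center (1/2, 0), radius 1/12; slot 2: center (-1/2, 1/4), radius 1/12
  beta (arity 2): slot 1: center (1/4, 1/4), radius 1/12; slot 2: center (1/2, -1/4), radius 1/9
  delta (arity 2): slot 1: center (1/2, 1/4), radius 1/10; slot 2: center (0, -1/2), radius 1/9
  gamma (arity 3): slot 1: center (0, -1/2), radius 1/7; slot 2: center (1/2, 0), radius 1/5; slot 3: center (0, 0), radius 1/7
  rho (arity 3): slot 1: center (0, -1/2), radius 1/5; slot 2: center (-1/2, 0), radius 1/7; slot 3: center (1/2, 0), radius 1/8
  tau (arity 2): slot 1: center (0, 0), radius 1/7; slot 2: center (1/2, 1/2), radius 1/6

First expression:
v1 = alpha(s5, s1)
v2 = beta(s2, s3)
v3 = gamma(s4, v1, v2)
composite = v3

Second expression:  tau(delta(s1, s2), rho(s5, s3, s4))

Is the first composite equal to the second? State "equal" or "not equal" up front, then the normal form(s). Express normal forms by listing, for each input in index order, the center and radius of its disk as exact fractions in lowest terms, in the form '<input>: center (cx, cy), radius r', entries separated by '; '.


not equal — first s1: center (2/5, 1/20), radius 1/60; s2: center (1/28, 1/28), radius 1/84; s3: center (1/14, -1/28), radius 1/63; s4: center (0, -1/2), radius 1/7; s5: center (3/5, 0), radius 1/60, second s1: center (1/14, 1/28), radius 1/70; s2: center (0, -1/14), radius 1/63; s3: center (5/12, 1/2), radius 1/42; s4: center (7/12, 1/2), radius 1/48; s5: center (1/2, 5/12), radius 1/30

The first expression reduces to s1: center (2/5, 1/20), radius 1/60; s2: center (1/28, 1/28), radius 1/84; s3: center (1/14, -1/28), radius 1/63; s4: center (0, -1/2), radius 1/7; s5: center (3/5, 0), radius 1/60
The second expression reduces to s1: center (1/14, 1/28), radius 1/70; s2: center (0, -1/14), radius 1/63; s3: center (5/12, 1/2), radius 1/42; s4: center (7/12, 1/2), radius 1/48; s5: center (1/2, 5/12), radius 1/30
They disagree, so not equal.


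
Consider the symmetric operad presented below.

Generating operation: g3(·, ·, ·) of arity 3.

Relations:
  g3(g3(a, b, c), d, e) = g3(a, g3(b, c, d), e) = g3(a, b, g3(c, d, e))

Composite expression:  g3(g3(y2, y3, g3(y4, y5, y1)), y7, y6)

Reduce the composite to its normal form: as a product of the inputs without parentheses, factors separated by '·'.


Associativity of g3 dissolves the nesting; only the y-input order survives.
g3(y4, y5, y1) unparenthesizes to y4 · y5 · y1
g3(y2, y3, g3(y4, y5, y1)) unparenthesizes to y2 · y3 · y4 · y5 · y1
g3(g3(y2, y3, g3(y4, y5, y1)), y7, y6) unparenthesizes to y2 · y3 · y4 · y5 · y1 · y7 · y6

y2 · y3 · y4 · y5 · y1 · y7 · y6


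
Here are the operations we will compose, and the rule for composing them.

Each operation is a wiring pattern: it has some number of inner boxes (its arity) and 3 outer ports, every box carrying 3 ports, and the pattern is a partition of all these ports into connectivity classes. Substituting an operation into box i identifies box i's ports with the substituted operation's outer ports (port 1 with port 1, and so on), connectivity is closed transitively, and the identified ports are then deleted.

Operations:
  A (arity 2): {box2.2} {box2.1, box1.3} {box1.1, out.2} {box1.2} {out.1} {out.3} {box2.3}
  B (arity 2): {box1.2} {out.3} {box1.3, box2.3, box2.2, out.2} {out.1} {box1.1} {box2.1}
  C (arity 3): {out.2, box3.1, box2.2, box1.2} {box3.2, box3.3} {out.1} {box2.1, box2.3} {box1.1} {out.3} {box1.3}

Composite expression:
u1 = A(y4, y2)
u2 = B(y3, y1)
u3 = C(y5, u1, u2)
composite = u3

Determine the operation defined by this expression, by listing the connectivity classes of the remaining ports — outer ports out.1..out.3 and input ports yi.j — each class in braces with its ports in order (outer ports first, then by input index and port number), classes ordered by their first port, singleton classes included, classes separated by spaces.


{out.1} {out.2, y4.1, y5.2} {out.3} {y1.1} {y1.2, y1.3, y3.3} {y2.1, y4.3} {y2.2} {y2.3} {y3.1} {y3.2} {y4.2} {y5.1} {y5.3}

Reachability decides: close wires over C-identified ports.
composing A on (y4, y2), with out.j its own outer ports: {out.1} {out.2, y4.1} {out.3} {y2.1, y4.3} {y2.2} {y2.3} {y4.2}
composing B on (y3, y1), with out.j its own outer ports: {out.1} {out.2, y1.2, y1.3, y3.3} {out.3} {y1.1} {y3.1} {y3.2}
composing C on (y5, y4, y2, y3, y1), with out.j its own outer ports: {out.1} {out.2, y4.1, y5.2} {out.3} {y1.1} {y1.2, y1.3, y3.3} {y2.1, y4.3} {y2.2} {y2.3} {y3.1} {y3.2} {y4.2} {y5.1} {y5.3}


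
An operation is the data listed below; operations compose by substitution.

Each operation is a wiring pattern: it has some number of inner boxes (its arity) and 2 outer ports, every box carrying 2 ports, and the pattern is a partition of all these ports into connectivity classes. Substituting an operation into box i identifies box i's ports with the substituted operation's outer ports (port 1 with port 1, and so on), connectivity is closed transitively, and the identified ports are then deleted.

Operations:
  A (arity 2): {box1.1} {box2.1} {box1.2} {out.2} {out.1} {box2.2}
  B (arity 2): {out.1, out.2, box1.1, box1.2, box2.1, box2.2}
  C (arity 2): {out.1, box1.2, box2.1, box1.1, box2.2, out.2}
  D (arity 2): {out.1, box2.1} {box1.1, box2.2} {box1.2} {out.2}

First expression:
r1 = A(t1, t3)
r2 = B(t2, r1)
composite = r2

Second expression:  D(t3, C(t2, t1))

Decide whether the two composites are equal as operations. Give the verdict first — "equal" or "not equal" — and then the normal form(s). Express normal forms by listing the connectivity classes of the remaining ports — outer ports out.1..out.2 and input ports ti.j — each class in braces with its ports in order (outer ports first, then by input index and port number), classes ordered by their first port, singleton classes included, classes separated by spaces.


not equal: they reduce to {out.1, out.2, t2.1, t2.2} {t1.1} {t1.2} {t3.1} {t3.2} and {out.1, t1.1, t1.2, t2.1, t2.2, t3.1} {out.2} {t3.2}

In normal form, the first expression is {out.1, out.2, t2.1, t2.2} {t1.1} {t1.2} {t3.1} {t3.2}
In normal form, the second expression is {out.1, t1.1, t1.2, t2.1, t2.2, t3.1} {out.2} {t3.2}
No match — not equal.


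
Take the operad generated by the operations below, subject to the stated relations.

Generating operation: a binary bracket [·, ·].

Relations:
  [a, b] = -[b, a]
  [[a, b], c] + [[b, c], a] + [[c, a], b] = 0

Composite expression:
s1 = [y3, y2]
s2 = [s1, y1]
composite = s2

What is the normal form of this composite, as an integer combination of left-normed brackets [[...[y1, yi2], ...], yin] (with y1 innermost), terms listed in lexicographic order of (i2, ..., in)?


Expand each bracket as ab - ba; the y1-initial words give the coefficients.
Composite bracket: [[y3, y2], y1]
Expanding via [a, b] = ab - ba: 4 signed words (2^2 = 4).
Collect the words opening with y1:
  sign of y1y2y3 is +1, so it contributes +[[y1, y2], y3]
  sign of y1y3y2 is -1, so it contributes -[[y1, y3], y2]

[[y1, y2], y3] - [[y1, y3], y2]


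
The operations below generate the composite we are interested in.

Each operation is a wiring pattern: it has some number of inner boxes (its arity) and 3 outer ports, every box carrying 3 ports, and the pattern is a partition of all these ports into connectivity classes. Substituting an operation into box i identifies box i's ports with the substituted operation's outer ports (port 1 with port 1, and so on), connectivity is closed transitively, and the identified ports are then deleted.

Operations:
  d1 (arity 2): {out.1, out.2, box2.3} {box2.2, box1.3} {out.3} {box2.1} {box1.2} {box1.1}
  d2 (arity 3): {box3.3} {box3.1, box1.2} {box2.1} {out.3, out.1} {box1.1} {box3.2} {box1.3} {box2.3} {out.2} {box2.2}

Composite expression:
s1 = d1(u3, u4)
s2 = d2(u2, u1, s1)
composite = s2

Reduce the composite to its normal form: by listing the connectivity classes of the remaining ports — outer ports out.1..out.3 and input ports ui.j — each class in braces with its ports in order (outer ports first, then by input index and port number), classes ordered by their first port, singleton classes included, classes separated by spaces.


{out.1, out.3} {out.2} {u1.1} {u1.2} {u1.3} {u2.1} {u2.2, u4.3} {u2.3} {u3.1} {u3.2} {u3.3, u4.2} {u4.1}

Connectivity passes through glued d2-boundaries; trace each wire chain.
after d1, the pattern on (u3, u4) reads {out.1, out.2, u4.3} {out.3} {u3.1} {u3.2} {u3.3, u4.2} {u4.1} (out.j = its outer ports)
after d2, the pattern on (u2, u1, u3, u4) reads {out.1, out.3} {out.2} {u1.1} {u1.2} {u1.3} {u2.1} {u2.2, u4.3} {u2.3} {u3.1} {u3.2} {u3.3, u4.2} {u4.1} (out.j = its outer ports)


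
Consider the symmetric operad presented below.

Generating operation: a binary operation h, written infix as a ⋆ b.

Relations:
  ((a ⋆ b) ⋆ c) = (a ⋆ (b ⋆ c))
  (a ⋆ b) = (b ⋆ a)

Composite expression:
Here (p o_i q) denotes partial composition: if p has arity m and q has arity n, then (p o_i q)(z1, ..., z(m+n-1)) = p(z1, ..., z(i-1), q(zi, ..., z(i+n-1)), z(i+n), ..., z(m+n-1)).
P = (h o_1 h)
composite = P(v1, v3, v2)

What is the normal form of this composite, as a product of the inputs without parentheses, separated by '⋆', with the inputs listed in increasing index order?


Key point: h commutes, so take the v-inputs in any fixed order.
(v1 ⋆ v3) spells out as v1 ⋆ v3
((v1 ⋆ v3) ⋆ v2) spells out as v1 ⋆ v3 ⋆ v2
reordering the factors by index: v1 ⋆ v2 ⋆ v3

v1 ⋆ v2 ⋆ v3


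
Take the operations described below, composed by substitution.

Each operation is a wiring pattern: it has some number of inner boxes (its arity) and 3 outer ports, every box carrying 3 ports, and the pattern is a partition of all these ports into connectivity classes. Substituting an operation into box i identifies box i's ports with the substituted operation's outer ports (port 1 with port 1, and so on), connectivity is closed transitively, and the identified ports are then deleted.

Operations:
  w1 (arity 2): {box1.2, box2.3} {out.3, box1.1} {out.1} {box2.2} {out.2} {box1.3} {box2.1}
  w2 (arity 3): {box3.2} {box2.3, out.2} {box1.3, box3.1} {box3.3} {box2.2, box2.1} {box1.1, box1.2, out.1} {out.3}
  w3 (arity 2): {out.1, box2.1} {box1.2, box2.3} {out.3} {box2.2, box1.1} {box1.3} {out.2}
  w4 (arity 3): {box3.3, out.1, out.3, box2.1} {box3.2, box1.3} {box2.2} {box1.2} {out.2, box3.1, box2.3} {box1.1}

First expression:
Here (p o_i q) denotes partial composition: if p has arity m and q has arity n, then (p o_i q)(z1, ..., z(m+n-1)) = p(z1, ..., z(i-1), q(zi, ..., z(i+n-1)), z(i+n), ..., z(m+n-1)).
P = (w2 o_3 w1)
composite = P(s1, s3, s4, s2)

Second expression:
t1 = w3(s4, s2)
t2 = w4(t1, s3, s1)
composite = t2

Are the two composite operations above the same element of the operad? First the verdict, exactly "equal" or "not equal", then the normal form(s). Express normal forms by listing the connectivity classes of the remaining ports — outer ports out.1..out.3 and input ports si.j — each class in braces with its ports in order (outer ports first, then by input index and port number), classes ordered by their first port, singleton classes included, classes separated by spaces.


In normal form, the first expression is {out.1, s1.1, s1.2} {out.2, s3.3} {out.3} {s1.3} {s2.1} {s2.2} {s2.3, s4.2} {s3.1, s3.2} {s4.1} {s4.3}
In normal form, the second expression is {out.1, out.3, s1.3, s3.1} {out.2, s1.1, s3.3} {s1.2} {s2.1} {s2.2, s4.1} {s2.3, s4.2} {s3.2} {s4.3}
The normal forms differ: not equal.

not equal; first: {out.1, s1.1, s1.2} {out.2, s3.3} {out.3} {s1.3} {s2.1} {s2.2} {s2.3, s4.2} {s3.1, s3.2} {s4.1} {s4.3}; second: {out.1, out.3, s1.3, s3.1} {out.2, s1.1, s3.3} {s1.2} {s2.1} {s2.2, s4.1} {s2.3, s4.2} {s3.2} {s4.3}


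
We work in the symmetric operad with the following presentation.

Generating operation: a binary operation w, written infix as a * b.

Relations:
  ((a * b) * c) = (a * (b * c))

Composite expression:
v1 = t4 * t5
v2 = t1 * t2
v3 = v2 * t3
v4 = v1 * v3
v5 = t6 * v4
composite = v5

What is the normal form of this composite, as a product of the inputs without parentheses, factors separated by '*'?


Associativity of w dissolves the nesting; only the t-input order survives.
(t4 * t5) collapses to t4 * t5
(t1 * t2) collapses to t1 * t2
((t1 * t2) * t3) collapses to t1 * t2 * t3
((t4 * t5) * ((t1 * t2) * t3)) collapses to t4 * t5 * t1 * t2 * t3
(t6 * ((t4 * t5) * ((t1 * t2) * t3))) collapses to t6 * t4 * t5 * t1 * t2 * t3

t6 * t4 * t5 * t1 * t2 * t3


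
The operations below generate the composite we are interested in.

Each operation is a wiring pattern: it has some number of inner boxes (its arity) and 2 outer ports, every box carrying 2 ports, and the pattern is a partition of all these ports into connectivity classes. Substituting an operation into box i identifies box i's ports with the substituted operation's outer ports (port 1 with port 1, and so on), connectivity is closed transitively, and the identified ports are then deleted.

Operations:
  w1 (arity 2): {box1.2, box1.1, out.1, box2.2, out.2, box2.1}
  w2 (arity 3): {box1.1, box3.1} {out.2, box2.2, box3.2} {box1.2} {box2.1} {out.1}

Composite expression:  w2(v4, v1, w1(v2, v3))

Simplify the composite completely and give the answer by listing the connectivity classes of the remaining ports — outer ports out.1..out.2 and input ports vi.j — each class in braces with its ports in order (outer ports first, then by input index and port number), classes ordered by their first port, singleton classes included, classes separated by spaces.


{out.1} {out.2, v1.2, v2.1, v2.2, v3.1, v3.2, v4.1} {v1.1} {v4.2}

Substituting into w2 glues patterns; closure does the rest.
composing w1 on (v2, v3), with out.j its own outer ports: {out.1, out.2, v2.1, v2.2, v3.1, v3.2}
composing w2 on (v4, v1, v2, v3), with out.j its own outer ports: {out.1} {out.2, v1.2, v2.1, v2.2, v3.1, v3.2, v4.1} {v1.1} {v4.2}


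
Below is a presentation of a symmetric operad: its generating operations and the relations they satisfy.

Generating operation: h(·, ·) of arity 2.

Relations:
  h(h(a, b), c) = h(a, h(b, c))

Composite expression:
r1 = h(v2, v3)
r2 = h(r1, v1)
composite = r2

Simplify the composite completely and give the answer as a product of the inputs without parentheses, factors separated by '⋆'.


v2 ⋆ v3 ⋆ v1

Key point: h is associative — brackets drop, the v-order remains.
h(v2, v3) spells out as v2 ⋆ v3
h(h(v2, v3), v1) spells out as v2 ⋆ v3 ⋆ v1


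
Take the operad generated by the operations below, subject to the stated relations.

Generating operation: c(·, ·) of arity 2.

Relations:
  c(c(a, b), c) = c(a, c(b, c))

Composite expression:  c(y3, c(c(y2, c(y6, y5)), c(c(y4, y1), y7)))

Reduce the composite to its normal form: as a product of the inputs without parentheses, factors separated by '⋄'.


y3 ⋄ y2 ⋄ y6 ⋄ y5 ⋄ y4 ⋄ y1 ⋄ y7

Key point: c is associative — brackets drop, the y-order remains.
c(y6, y5) reduces to y6 ⋄ y5
c(y2, c(y6, y5)) reduces to y2 ⋄ y6 ⋄ y5
c(y4, y1) reduces to y4 ⋄ y1
c(c(y4, y1), y7) reduces to y4 ⋄ y1 ⋄ y7
c(c(y2, c(y6, y5)), c(c(y4, y1), y7)) reduces to y2 ⋄ y6 ⋄ y5 ⋄ y4 ⋄ y1 ⋄ y7
c(y3, c(c(y2, c(y6, y5)), c(c(y4, y1), y7))) reduces to y3 ⋄ y2 ⋄ y6 ⋄ y5 ⋄ y4 ⋄ y1 ⋄ y7


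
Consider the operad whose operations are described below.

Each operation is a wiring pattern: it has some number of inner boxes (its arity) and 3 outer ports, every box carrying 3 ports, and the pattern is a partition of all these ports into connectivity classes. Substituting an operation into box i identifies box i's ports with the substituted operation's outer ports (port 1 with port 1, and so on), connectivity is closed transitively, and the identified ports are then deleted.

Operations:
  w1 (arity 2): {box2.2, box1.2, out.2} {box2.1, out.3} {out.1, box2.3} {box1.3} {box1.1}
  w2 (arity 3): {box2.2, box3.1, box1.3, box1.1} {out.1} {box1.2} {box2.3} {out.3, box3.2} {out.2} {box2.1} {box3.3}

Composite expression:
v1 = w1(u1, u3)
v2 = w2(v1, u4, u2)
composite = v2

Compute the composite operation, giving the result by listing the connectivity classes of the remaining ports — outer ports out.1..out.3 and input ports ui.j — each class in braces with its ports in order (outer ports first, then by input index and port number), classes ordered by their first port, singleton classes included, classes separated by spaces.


{out.1} {out.2} {out.3, u2.2} {u1.1} {u1.2, u3.2} {u1.3} {u2.1, u3.1, u3.3, u4.2} {u2.3} {u4.1} {u4.3}


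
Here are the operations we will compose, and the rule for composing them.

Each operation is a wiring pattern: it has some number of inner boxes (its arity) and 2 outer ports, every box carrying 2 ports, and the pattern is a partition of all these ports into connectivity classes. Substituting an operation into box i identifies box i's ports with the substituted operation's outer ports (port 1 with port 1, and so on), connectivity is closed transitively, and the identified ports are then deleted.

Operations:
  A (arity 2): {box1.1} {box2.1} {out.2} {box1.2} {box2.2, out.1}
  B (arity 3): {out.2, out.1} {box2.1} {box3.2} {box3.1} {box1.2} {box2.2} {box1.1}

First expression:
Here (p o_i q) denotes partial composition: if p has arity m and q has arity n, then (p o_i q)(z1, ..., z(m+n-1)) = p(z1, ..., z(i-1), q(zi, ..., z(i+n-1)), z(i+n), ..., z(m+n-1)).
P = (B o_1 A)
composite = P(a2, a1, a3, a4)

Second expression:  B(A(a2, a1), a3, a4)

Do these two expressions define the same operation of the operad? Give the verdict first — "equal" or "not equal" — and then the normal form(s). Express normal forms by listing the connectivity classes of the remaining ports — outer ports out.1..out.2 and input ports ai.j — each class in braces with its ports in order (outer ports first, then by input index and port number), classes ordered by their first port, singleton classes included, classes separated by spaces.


equal: each reduces to {out.1, out.2} {a1.1} {a1.2} {a2.1} {a2.2} {a3.1} {a3.2} {a4.1} {a4.2}

The first expression reduces to {out.1, out.2} {a1.1} {a1.2} {a2.1} {a2.2} {a3.1} {a3.2} {a4.1} {a4.2}
The second expression reduces to {out.1, out.2} {a1.1} {a1.2} {a2.1} {a2.2} {a3.1} {a3.2} {a4.1} {a4.2}
Identical normal forms: equal.


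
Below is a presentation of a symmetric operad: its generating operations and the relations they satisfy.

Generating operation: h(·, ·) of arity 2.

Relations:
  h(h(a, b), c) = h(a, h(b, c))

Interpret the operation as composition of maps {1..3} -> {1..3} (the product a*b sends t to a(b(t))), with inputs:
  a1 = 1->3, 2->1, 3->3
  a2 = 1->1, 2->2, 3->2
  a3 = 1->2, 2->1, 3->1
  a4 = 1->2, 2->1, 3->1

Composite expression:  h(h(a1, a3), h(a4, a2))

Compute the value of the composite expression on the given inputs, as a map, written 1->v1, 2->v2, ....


h(a1, a3) = 1->1, 2->3, 3->3
h(a4, a2) = 1->2, 2->1, 3->1
h(h(a1, a3), h(a4, a2)) = 1->3, 2->1, 3->1

1->3, 2->1, 3->1


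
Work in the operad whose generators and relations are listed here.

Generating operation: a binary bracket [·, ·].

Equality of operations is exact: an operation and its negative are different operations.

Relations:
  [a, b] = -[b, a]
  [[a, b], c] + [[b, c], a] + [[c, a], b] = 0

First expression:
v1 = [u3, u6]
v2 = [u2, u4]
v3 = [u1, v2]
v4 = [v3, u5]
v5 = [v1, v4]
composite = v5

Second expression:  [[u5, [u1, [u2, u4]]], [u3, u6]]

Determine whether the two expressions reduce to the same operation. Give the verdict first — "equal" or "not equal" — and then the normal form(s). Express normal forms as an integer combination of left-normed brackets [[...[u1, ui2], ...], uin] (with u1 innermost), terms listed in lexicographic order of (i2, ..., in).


Normal form of the first expression: -[[[[[u1, u2], u4], u5], u3], u6] + [[[[[u1, u2], u4], u5], u6], u3] + [[[[[u1, u4], u2], u5], u3], u6] - [[[[[u1, u4], u2], u5], u6], u3]
Normal form of the second expression: -[[[[[u1, u2], u4], u5], u3], u6] + [[[[[u1, u2], u4], u5], u6], u3] + [[[[[u1, u4], u2], u5], u3], u6] - [[[[[u1, u4], u2], u5], u6], u3]
The forms coincide; equal.

equal: each reduces to -[[[[[u1, u2], u4], u5], u3], u6] + [[[[[u1, u2], u4], u5], u6], u3] + [[[[[u1, u4], u2], u5], u3], u6] - [[[[[u1, u4], u2], u5], u6], u3]


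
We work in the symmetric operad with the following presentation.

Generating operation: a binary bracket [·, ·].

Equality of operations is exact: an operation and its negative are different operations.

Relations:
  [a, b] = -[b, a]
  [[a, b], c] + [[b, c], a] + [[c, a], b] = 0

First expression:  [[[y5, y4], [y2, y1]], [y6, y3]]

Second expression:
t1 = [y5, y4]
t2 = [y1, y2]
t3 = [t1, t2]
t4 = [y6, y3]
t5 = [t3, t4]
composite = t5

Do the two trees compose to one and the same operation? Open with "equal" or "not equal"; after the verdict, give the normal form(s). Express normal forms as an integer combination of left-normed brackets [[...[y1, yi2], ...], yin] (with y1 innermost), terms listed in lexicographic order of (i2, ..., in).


The first expression, normalized: [[[[[y1, y2], y4], y5], y3], y6] - [[[[[y1, y2], y4], y5], y6], y3] - [[[[[y1, y2], y5], y4], y3], y6] + [[[[[y1, y2], y5], y4], y6], y3]
The second expression, normalized: -[[[[[y1, y2], y4], y5], y3], y6] + [[[[[y1, y2], y4], y5], y6], y3] + [[[[[y1, y2], y5], y4], y3], y6] - [[[[[y1, y2], y5], y4], y6], y3]
The forms do not match — not equal.

not equal — first [[[[[y1, y2], y4], y5], y3], y6] - [[[[[y1, y2], y4], y5], y6], y3] - [[[[[y1, y2], y5], y4], y3], y6] + [[[[[y1, y2], y5], y4], y6], y3], second -[[[[[y1, y2], y4], y5], y3], y6] + [[[[[y1, y2], y4], y5], y6], y3] + [[[[[y1, y2], y5], y4], y3], y6] - [[[[[y1, y2], y5], y4], y6], y3]


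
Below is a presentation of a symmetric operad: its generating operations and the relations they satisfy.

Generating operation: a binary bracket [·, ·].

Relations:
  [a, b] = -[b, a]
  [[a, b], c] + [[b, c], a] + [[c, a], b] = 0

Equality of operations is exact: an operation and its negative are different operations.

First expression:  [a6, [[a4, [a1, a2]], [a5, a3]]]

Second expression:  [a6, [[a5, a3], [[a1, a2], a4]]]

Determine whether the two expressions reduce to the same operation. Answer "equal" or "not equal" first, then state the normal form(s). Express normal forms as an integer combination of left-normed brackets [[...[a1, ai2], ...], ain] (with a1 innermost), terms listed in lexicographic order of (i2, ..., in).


equal: each reduces to -[[[[[a1, a2], a4], a3], a5], a6] + [[[[[a1, a2], a4], a5], a3], a6]

The first expression, normalized: -[[[[[a1, a2], a4], a3], a5], a6] + [[[[[a1, a2], a4], a5], a3], a6]
The second expression, normalized: -[[[[[a1, a2], a4], a3], a5], a6] + [[[[[a1, a2], a4], a5], a3], a6]
One common form — equal.


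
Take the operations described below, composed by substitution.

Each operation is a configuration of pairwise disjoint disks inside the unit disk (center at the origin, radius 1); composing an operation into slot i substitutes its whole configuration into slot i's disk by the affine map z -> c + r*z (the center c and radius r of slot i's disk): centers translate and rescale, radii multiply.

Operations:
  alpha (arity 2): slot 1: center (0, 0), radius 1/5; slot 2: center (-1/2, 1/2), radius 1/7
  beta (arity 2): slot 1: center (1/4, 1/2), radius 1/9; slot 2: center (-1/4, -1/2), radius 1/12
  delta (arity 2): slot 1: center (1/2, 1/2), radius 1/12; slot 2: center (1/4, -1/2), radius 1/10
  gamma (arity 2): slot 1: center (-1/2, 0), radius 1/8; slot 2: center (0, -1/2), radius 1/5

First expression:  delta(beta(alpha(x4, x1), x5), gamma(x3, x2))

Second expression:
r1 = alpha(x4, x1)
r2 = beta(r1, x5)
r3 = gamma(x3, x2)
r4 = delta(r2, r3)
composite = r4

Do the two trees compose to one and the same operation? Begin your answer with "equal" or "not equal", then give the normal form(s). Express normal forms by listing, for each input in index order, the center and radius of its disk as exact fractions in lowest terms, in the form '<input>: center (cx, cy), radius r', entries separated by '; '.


equal; the common form is x1: center (223/432, 59/108), radius 1/756; x2: center (1/4, -11/20), radius 1/50; x3: center (1/5, -1/2), radius 1/80; x4: center (25/48, 13/24), radius 1/540; x5: center (23/48, 11/24), radius 1/144

In normal form, the first expression is x1: center (223/432, 59/108), radius 1/756; x2: center (1/4, -11/20), radius 1/50; x3: center (1/5, -1/2), radius 1/80; x4: center (25/48, 13/24), radius 1/540; x5: center (23/48, 11/24), radius 1/144
In normal form, the second expression is x1: center (223/432, 59/108), radius 1/756; x2: center (1/4, -11/20), radius 1/50; x3: center (1/5, -1/2), radius 1/80; x4: center (25/48, 13/24), radius 1/540; x5: center (23/48, 11/24), radius 1/144
Both agree, so they are equal.


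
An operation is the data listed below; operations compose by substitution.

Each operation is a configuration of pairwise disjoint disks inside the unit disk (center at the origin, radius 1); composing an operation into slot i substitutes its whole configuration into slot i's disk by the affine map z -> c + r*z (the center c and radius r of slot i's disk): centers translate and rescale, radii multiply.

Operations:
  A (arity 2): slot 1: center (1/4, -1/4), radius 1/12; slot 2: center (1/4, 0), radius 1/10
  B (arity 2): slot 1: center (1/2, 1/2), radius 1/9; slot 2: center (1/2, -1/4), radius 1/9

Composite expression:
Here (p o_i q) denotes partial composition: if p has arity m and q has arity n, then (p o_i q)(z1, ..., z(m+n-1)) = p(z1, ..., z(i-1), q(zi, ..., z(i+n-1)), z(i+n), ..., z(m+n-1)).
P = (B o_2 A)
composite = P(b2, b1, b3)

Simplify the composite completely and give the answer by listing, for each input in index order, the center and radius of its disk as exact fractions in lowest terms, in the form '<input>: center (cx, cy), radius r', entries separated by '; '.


b1: center (19/36, -5/18), radius 1/108; b2: center (1/2, 1/2), radius 1/9; b3: center (19/36, -1/4), radius 1/90

Each b-disk chains the slot maps above it in B; radii multiply.
b2: after 1 affine step, its disk has center (1/2, 1/2), radius 1/9
b1: after 2 affine steps, its disk has center (19/36, -5/18), radius 1/108
b3: after 2 affine steps, its disk has center (19/36, -1/4), radius 1/90


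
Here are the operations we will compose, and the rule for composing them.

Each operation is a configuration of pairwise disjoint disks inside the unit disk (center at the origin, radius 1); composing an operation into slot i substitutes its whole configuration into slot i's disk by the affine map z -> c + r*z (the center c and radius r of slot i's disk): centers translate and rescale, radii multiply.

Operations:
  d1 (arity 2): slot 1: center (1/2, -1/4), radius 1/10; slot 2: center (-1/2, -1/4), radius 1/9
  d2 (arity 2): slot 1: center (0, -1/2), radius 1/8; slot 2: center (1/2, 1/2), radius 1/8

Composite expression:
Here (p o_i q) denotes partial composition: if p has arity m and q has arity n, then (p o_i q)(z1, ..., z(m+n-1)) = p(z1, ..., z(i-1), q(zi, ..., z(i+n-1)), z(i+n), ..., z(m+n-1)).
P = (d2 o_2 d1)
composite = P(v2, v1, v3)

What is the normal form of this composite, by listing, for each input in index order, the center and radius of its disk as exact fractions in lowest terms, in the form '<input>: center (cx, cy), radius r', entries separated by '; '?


v1: center (9/16, 15/32), radius 1/80; v2: center (0, -1/2), radius 1/8; v3: center (7/16, 15/32), radius 1/72

Follow each v-input down from d2: c' goes to c + r*c', radius to r*r'.
v2 passes through 1 substitution, ending at center (0, -1/2), radius 1/8
v1 passes through 2 substitutions, ending at center (9/16, 15/32), radius 1/80
v3 passes through 2 substitutions, ending at center (7/16, 15/32), radius 1/72


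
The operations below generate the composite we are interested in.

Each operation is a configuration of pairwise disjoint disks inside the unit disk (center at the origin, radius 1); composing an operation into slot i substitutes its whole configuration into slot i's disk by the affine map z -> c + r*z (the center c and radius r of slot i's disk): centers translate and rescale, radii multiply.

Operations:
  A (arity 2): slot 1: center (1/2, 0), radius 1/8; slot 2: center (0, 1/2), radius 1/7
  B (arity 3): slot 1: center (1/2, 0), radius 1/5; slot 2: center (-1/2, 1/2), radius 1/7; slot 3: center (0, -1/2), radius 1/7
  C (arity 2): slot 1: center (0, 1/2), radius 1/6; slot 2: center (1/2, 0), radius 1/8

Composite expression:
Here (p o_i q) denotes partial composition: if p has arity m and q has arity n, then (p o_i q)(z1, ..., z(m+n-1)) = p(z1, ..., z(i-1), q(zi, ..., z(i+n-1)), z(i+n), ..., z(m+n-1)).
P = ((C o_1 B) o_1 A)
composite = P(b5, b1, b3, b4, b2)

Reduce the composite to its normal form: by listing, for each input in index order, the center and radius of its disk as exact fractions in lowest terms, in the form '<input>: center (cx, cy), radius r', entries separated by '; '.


b1: center (1/12, 31/60), radius 1/210; b2: center (1/2, 0), radius 1/8; b3: center (-1/12, 7/12), radius 1/42; b4: center (0, 5/12), radius 1/42; b5: center (1/10, 1/2), radius 1/240


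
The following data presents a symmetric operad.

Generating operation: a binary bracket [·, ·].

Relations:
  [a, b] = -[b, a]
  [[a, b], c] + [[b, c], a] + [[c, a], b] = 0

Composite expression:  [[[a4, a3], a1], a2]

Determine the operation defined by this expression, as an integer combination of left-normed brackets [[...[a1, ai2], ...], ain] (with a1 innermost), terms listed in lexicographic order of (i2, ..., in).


[[[a1, a3], a4], a2] - [[[a1, a4], a3], a2]

A multilinear Lie element is pinned by a1-initial words (a1 innermost).
Composite bracket: [[[a4, a3], a1], a2]
Full expansion: 8 signed words from ab - ba (2^3 = 8).
Collect the words opening with a1:
  a1a3a4a2 (sign +1) contributes +[[[a1, a3], a4], a2]
  a1a4a3a2 (sign -1) contributes -[[[a1, a4], a3], a2]


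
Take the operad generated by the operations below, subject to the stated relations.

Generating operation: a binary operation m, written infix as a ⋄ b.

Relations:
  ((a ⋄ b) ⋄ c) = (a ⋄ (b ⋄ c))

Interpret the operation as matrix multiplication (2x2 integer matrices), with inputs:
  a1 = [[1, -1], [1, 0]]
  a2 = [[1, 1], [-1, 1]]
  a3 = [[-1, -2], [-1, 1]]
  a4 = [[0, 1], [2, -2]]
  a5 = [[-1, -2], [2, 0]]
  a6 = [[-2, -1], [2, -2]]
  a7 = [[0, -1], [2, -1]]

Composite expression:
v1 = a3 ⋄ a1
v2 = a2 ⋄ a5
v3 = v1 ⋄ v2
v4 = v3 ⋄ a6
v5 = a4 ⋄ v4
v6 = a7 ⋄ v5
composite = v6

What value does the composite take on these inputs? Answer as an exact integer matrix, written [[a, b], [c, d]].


(a3 ⋄ a1) = [[-3, 1], [0, 1]]
(a2 ⋄ a5) = [[1, -2], [3, 2]]
((a3 ⋄ a1) ⋄ (a2 ⋄ a5)) = [[0, 8], [3, 2]]
(((a3 ⋄ a1) ⋄ (a2 ⋄ a5)) ⋄ a6) = [[16, -16], [-2, -7]]
(a4 ⋄ (((a3 ⋄ a1) ⋄ (a2 ⋄ a5)) ⋄ a6)) = [[-2, -7], [36, -18]]
(a7 ⋄ (a4 ⋄ (((a3 ⋄ a1) ⋄ (a2 ⋄ a5)) ⋄ a6))) = [[-36, 18], [-40, 4]]

[[-36, 18], [-40, 4]]


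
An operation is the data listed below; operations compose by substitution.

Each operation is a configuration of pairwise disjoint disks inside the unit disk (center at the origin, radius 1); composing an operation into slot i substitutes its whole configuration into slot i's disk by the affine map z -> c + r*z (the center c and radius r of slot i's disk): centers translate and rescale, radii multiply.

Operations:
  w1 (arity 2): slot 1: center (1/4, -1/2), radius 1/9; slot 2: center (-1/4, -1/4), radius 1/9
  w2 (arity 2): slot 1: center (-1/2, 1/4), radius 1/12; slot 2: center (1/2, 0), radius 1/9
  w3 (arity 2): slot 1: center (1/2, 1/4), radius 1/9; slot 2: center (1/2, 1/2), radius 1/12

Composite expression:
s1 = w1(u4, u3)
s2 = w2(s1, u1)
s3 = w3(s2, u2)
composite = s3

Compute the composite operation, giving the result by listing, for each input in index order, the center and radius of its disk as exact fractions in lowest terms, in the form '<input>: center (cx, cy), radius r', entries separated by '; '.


u1: center (5/9, 1/4), radius 1/81; u2: center (1/2, 1/2), radius 1/12; u3: center (191/432, 119/432), radius 1/972; u4: center (193/432, 59/216), radius 1/972


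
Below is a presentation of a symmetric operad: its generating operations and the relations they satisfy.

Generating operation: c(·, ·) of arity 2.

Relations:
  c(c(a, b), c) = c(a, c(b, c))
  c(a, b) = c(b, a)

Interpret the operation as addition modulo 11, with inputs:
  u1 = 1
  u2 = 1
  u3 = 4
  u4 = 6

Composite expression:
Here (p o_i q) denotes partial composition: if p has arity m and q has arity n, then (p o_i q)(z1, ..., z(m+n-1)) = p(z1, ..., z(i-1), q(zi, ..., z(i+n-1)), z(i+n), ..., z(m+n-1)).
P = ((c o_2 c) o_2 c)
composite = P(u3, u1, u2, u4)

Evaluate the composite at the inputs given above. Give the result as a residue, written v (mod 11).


c(u1, u2) = 2
c(c(u1, u2), u4) = 8
c(u3, c(c(u1, u2), u4)) = 1

1 (mod 11)


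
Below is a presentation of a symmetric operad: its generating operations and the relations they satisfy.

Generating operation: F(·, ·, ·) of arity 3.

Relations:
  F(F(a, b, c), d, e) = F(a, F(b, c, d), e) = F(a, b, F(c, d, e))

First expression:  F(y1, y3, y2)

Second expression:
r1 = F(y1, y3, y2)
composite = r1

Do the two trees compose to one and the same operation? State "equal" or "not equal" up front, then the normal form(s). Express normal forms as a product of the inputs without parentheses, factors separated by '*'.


equal; the common form is y1 * y3 * y2

The first expression, normalized: y1 * y3 * y2
The second expression, normalized: y1 * y3 * y2
One common form — equal.


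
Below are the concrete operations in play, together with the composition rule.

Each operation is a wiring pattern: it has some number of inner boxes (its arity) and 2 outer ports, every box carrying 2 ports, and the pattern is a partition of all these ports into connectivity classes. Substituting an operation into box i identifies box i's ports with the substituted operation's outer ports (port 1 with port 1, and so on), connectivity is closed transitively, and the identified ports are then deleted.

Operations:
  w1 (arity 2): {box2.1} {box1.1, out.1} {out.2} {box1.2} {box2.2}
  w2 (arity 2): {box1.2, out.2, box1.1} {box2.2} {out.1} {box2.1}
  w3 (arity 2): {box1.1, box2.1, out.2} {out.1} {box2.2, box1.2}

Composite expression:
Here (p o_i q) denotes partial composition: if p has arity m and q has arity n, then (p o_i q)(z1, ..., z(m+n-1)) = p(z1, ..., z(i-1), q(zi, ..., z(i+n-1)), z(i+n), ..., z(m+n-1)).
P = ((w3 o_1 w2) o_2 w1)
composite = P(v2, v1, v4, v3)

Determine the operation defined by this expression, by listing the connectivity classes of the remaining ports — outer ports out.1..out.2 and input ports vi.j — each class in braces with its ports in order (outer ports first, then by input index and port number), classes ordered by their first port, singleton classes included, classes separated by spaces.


Treat the ports identified at w3 as solder joints: merge, then drop.
the subtree at w1 composes to {out.1, v1.1} {out.2} {v1.2} {v4.1} {v4.2} on (v1, v4); out.j = own outer ports
the subtree at w2 composes to {out.1} {out.2, v2.1, v2.2} {v1.1} {v1.2} {v4.1} {v4.2} on (v2, v1, v4); out.j = own outer ports
the subtree at w3 composes to {out.1} {out.2, v3.1} {v1.1} {v1.2} {v2.1, v2.2, v3.2} {v4.1} {v4.2} on (v2, v1, v4, v3); out.j = own outer ports

{out.1} {out.2, v3.1} {v1.1} {v1.2} {v2.1, v2.2, v3.2} {v4.1} {v4.2}


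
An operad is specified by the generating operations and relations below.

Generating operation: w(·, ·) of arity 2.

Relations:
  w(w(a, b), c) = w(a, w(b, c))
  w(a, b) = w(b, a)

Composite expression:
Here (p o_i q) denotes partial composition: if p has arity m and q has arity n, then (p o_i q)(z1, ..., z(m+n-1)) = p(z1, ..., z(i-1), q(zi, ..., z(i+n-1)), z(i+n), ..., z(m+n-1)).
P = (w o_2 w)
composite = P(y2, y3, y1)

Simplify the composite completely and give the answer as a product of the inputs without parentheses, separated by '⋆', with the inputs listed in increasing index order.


y1 ⋆ y2 ⋆ y3


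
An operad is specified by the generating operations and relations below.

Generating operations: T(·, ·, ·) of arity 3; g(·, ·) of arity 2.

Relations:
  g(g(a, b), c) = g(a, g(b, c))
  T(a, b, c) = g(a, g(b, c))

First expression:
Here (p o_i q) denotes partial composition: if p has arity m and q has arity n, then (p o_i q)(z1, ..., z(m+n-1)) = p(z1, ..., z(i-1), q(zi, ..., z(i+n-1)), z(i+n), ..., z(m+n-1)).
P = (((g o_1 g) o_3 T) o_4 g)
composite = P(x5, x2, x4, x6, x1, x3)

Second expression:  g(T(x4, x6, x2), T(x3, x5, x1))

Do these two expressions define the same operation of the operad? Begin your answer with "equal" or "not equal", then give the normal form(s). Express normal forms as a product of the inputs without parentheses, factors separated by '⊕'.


not equal; first: x5 ⊕ x2 ⊕ x4 ⊕ x6 ⊕ x1 ⊕ x3; second: x4 ⊕ x6 ⊕ x2 ⊕ x3 ⊕ x5 ⊕ x1

The first composite normalizes to x5 ⊕ x2 ⊕ x4 ⊕ x6 ⊕ x1 ⊕ x3
The second composite normalizes to x4 ⊕ x6 ⊕ x2 ⊕ x3 ⊕ x5 ⊕ x1
They disagree, so not equal.


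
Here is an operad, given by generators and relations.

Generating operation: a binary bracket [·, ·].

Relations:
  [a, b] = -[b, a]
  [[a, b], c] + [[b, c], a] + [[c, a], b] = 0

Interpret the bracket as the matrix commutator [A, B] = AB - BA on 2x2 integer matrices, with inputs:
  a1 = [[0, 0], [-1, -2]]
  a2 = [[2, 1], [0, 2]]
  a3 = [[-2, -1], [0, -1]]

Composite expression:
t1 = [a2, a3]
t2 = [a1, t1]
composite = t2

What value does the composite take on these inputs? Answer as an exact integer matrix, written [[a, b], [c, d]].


[[1, 2], [0, -1]]


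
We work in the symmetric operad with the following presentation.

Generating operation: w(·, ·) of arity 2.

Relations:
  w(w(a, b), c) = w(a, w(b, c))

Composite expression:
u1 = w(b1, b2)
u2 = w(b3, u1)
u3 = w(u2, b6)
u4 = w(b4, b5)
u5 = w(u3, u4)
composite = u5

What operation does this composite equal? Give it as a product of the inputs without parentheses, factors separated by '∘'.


Key point: w is associative — brackets drop, the b-order remains.
w(b1, b2) reduces to b1 ∘ b2
w(b3, w(b1, b2)) reduces to b3 ∘ b1 ∘ b2
w(w(b3, w(b1, b2)), b6) reduces to b3 ∘ b1 ∘ b2 ∘ b6
w(b4, b5) reduces to b4 ∘ b5
w(w(w(b3, w(b1, b2)), b6), w(b4, b5)) reduces to b3 ∘ b1 ∘ b2 ∘ b6 ∘ b4 ∘ b5

b3 ∘ b1 ∘ b2 ∘ b6 ∘ b4 ∘ b5


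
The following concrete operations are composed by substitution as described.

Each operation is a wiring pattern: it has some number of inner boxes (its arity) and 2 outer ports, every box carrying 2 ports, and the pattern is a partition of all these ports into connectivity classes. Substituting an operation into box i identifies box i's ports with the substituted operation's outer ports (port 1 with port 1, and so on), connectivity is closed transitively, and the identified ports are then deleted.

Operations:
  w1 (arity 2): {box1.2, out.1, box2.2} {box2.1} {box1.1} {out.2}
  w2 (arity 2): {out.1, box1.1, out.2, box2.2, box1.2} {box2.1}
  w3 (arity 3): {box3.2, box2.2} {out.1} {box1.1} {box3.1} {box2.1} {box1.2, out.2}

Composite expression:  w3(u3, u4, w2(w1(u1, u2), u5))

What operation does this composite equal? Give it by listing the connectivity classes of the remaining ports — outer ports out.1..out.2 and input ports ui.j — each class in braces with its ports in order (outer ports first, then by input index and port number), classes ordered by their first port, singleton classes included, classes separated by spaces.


Connectivity passes through glued w3-boundaries; trace each wire chain.
stage w1: inputs (u1, u2), connectivity {out.1, u1.2, u2.2} {out.2} {u1.1} {u2.1}, out.j its boundary
stage w2: inputs (u1, u2, u5), connectivity {out.1, out.2, u1.2, u2.2, u5.2} {u1.1} {u2.1} {u5.1}, out.j its boundary
stage w3: inputs (u3, u4, u1, u2, u5), connectivity {out.1} {out.2, u3.2} {u1.1} {u1.2, u2.2, u4.2, u5.2} {u2.1} {u3.1} {u4.1} {u5.1}, out.j its boundary

{out.1} {out.2, u3.2} {u1.1} {u1.2, u2.2, u4.2, u5.2} {u2.1} {u3.1} {u4.1} {u5.1}
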